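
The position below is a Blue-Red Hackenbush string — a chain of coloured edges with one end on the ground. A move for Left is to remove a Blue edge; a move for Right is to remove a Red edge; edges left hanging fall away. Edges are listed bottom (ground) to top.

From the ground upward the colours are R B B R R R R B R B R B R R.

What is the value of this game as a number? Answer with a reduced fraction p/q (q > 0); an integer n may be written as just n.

-3927/8192

G(R) = { none | 0 } — -1
G(RB) = { -1 | 0 } — -1/2
G(RBB) = { -1 -1/2 | 0 } — -1/4
G(RBBR) = { -1 -1/2 | -1/4 0 } — -3/8
G(RBBRR) = { -1 -1/2 | -3/8 -1/4 0 } — -7/16
G(RBBRRR) = { -1 -1/2 | -7/16 -3/8 -1/4 0 } — -15/32
G(RBBRRRR) = { -1 -1/2 | -15/32 -7/16 -3/8 -1/4 0 } — -31/64
G(RBBRRRRB) = { -1 -1/2 -31/64 | -15/32 -7/16 -3/8 -1/4 0 } — -61/128
G(RBBRRRRBR) = { -1 -1/2 -31/64 | -61/128 -15/32 -7/16 -3/8 -1/4 0 } — -123/256
G(RBBRRRRBRB) = { -1 -1/2 -31/64 -123/256 | -61/128 -15/32 -7/16 -3/8 -1/4 0 } — -245/512
G(RBBRRRRBRBR) = { -1 -1/2 -31/64 -123/256 | -245/512 -61/128 -15/32 -7/16 -3/8 -1/4 0 } — -491/1024
G(RBBRRRRBRBRB) = { -1 -1/2 -31/64 -123/256 -491/1024 | -245/512 -61/128 -15/32 -7/16 -3/8 -1/4 0 } — -981/2048
G(RBBRRRRBRBRBR) = { -1 -1/2 -31/64 -123/256 -491/1024 | -981/2048 -245/512 -61/128 -15/32 -7/16 -3/8 -1/4 0 } — -1963/4096
G(RBBRRRRBRBRBRR) = { -1 -1/2 -31/64 -123/256 -491/1024 | -1963/4096 -981/2048 -245/512 -61/128 -15/32 -7/16 -3/8 -1/4 0 } — -3927/8192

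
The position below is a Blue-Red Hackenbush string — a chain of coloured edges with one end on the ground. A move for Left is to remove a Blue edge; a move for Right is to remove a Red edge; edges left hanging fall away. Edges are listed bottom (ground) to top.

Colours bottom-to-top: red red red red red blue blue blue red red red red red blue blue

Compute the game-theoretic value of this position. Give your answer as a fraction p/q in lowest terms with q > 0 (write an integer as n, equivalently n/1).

Prefix values for red red red red red blue blue blue red red red red red blue blue via {L|R} + simplicity:
step 1: add red to get r; options L={ — } R={ 0 } → -1
step 2: add red to get rr; options L={ — } R={ -1, 0 } → -2
step 3: add red to get rrr; options L={ — } R={ -2, -1, 0 } → -3
step 4: add red to get rrrr; options L={ — } R={ -3, -2, -1, 0 } → -4
step 5: add red to get rrrrr; options L={ — } R={ -4, -3, -2, -1, 0 } → -5
step 6: add blue to get rrrrrb; options L={ -5 } R={ -4, -3, -2, -1, 0 } → -9/2
step 7: add blue to get rrrrrbb; options L={ -5, -9/2 } R={ -4, -3, -2, -1, 0 } → -17/4
step 8: add blue to get rrrrrbbb; options L={ -5, -9/2, -17/4 } R={ -4, -3, -2, -1, 0 } → -33/8
step 9: add red to get rrrrrbbbr; options L={ -5, -9/2, -17/4 } R={ -33/8, -4, -3, -2, -1, 0 } → -67/16
step 10: add red to get rrrrrbbbrr; options L={ -5, -9/2, -17/4 } R={ -67/16, -33/8, -4, -3, -2, -1, 0 } → -135/32
step 11: add red to get rrrrrbbbrrr; options L={ -5, -9/2, -17/4 } R={ -135/32, -67/16, -33/8, -4, -3, -2, -1, 0 } → -271/64
step 12: add red to get rrrrrbbbrrrr; options L={ -5, -9/2, -17/4 } R={ -271/64, -135/32, -67/16, -33/8, -4, -3, -2, -1, 0 } → -543/128
step 13: add red to get rrrrrbbbrrrrr; options L={ -5, -9/2, -17/4 } R={ -543/128, -271/64, -135/32, -67/16, -33/8, -4, -3, -2, -1, 0 } → -1087/256
step 14: add blue to get rrrrrbbbrrrrrb; options L={ -5, -9/2, -17/4, -1087/256 } R={ -543/128, -271/64, -135/32, -67/16, -33/8, -4, -3, -2, -1, 0 } → -2173/512
step 15: add blue to get rrrrrbbbrrrrrbb; options L={ -5, -9/2, -17/4, -1087/256, -2173/512 } R={ -543/128, -271/64, -135/32, -67/16, -33/8, -4, -3, -2, -1, 0 } → -4345/1024

-4345/1024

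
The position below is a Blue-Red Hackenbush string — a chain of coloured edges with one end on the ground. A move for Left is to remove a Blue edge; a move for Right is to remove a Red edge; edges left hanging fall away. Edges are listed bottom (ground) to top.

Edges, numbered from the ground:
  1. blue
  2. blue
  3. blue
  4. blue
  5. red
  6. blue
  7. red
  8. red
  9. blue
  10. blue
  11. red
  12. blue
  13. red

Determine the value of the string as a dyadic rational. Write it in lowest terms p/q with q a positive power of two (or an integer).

step 1: add blue to get b; options L={ 0 } R={ ∅ } ⇒ 1
step 2: add blue to get bb; options L={ 0; 1 } R={ ∅ } ⇒ 2
step 3: add blue to get bbb; options L={ 0; 1; 2 } R={ ∅ } ⇒ 3
step 4: add blue to get bbbb; options L={ 0; 1; 2; 3 } R={ ∅ } ⇒ 4
step 5: add red to get bbbbr; options L={ 0; 1; 2; 3 } R={ 4 } ⇒ 7/2
step 6: add blue to get bbbbrb; options L={ 0; 1; 2; 3; 7/2 } R={ 4 } ⇒ 15/4
step 7: add red to get bbbbrbr; options L={ 0; 1; 2; 3; 7/2 } R={ 15/4; 4 } ⇒ 29/8
step 8: add red to get bbbbrbrr; options L={ 0; 1; 2; 3; 7/2 } R={ 29/8; 15/4; 4 } ⇒ 57/16
step 9: add blue to get bbbbrbrrb; options L={ 0; 1; 2; 3; 7/2; 57/16 } R={ 29/8; 15/4; 4 } ⇒ 115/32
step 10: add blue to get bbbbrbrrbb; options L={ 0; 1; 2; 3; 7/2; 57/16; 115/32 } R={ 29/8; 15/4; 4 } ⇒ 231/64
step 11: add red to get bbbbrbrrbbr; options L={ 0; 1; 2; 3; 7/2; 57/16; 115/32 } R={ 231/64; 29/8; 15/4; 4 } ⇒ 461/128
step 12: add blue to get bbbbrbrrbbrb; options L={ 0; 1; 2; 3; 7/2; 57/16; 115/32; 461/128 } R={ 231/64; 29/8; 15/4; 4 } ⇒ 923/256
step 13: add red to get bbbbrbrrbbrbr; options L={ 0; 1; 2; 3; 7/2; 57/16; 115/32; 461/128 } R={ 923/256; 231/64; 29/8; 15/4; 4 } ⇒ 1845/512

1845/512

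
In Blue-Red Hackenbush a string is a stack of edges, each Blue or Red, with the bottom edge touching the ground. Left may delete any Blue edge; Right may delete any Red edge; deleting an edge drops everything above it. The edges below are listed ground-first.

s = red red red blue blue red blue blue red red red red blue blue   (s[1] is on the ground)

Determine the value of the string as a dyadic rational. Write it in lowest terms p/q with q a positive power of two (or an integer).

G_1 [r]  L=[·]  R=[0]  -> -1
G_2 [rr]  L=[·]  R=[-1; 0]  -> -2
G_3 [rrr]  L=[·]  R=[-2; -1; 0]  -> -3
G_4 [rrrb]  L=[-3]  R=[-2; -1; 0]  -> -5/2
G_5 [rrrbb]  L=[-3; -5/2]  R=[-2; -1; 0]  -> -9/4
G_6 [rrrbbr]  L=[-3; -5/2]  R=[-9/4; -2; -1; 0]  -> -19/8
G_7 [rrrbbrb]  L=[-3; -5/2; -19/8]  R=[-9/4; -2; -1; 0]  -> -37/16
G_8 [rrrbbrbb]  L=[-3; -5/2; -19/8; -37/16]  R=[-9/4; -2; -1; 0]  -> -73/32
G_9 [rrrbbrbbr]  L=[-3; -5/2; -19/8; -37/16]  R=[-73/32; -9/4; -2; -1; 0]  -> -147/64
G_10 [rrrbbrbbrr]  L=[-3; -5/2; -19/8; -37/16]  R=[-147/64; -73/32; -9/4; -2; -1; 0]  -> -295/128
G_11 [rrrbbrbbrrr]  L=[-3; -5/2; -19/8; -37/16]  R=[-295/128; -147/64; -73/32; -9/4; -2; -1; 0]  -> -591/256
G_12 [rrrbbrbbrrrr]  L=[-3; -5/2; -19/8; -37/16]  R=[-591/256; -295/128; -147/64; -73/32; -9/4; -2; -1; 0]  -> -1183/512
G_13 [rrrbbrbbrrrrb]  L=[-3; -5/2; -19/8; -37/16; -1183/512]  R=[-591/256; -295/128; -147/64; -73/32; -9/4; -2; -1; 0]  -> -2365/1024
G_14 [rrrbbrbbrrrrbb]  L=[-3; -5/2; -19/8; -37/16; -1183/512; -2365/1024]  R=[-591/256; -295/128; -147/64; -73/32; -9/4; -2; -1; 0]  -> -4729/2048

-4729/2048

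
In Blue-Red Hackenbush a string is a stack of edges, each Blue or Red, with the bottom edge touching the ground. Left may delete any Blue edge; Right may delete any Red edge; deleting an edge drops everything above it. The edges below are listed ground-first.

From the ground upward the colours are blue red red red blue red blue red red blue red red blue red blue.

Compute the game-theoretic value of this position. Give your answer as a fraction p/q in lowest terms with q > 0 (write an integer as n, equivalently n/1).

Prefix values for blue red red red blue red blue red red blue red red blue red blue via {L|R} + simplicity:
1 of 15 · b · max L 0 · min R +∞ => 1
2 of 15 · br · max L 0 · min R 1 => 1/2
3 of 15 · brr · max L 0 · min R 1/2 => 1/4
4 of 15 · brrr · max L 0 · min R 1/4 => 1/8
5 of 15 · brrrb · max L 1/8 · min R 1/4 => 3/16
6 of 15 · brrrbr · max L 1/8 · min R 3/16 => 5/32
7 of 15 · brrrbrb · max L 5/32 · min R 3/16 => 11/64
8 of 15 · brrrbrbr · max L 5/32 · min R 11/64 => 21/128
9 of 15 · brrrbrbrr · max L 5/32 · min R 21/128 => 41/256
10 of 15 · brrrbrbrrb · max L 41/256 · min R 21/128 => 83/512
11 of 15 · brrrbrbrrbr · max L 41/256 · min R 83/512 => 165/1024
12 of 15 · brrrbrbrrbrr · max L 41/256 · min R 165/1024 => 329/2048
13 of 15 · brrrbrbrrbrrb · max L 329/2048 · min R 165/1024 => 659/4096
14 of 15 · brrrbrbrrbrrbr · max L 329/2048 · min R 659/4096 => 1317/8192
15 of 15 · brrrbrbrrbrrbrb · max L 1317/8192 · min R 659/4096 => 2635/16384

2635/16384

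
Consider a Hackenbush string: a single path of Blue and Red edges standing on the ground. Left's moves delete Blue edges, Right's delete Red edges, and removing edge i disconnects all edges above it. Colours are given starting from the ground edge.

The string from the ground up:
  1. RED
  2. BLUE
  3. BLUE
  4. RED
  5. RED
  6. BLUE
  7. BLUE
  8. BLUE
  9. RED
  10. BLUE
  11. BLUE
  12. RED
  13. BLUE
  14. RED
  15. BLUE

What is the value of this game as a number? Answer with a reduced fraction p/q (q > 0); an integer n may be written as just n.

Prefix values for RED BLUE BLUE RED RED BLUE BLUE BLUE RED BLUE BLUE RED BLUE RED BLUE via {L|R} + simplicity:
step 1: add RED to get R; options L={ none } R={ 0 } => -1
step 2: add BLUE to get RB; options L={ -1 } R={ 0 } => -1/2
step 3: add BLUE to get RBB; options L={ -1, -1/2 } R={ 0 } => -1/4
step 4: add RED to get RBBR; options L={ -1, -1/2 } R={ -1/4, 0 } => -3/8
step 5: add RED to get RBBRR; options L={ -1, -1/2 } R={ -3/8, -1/4, 0 } => -7/16
step 6: add BLUE to get RBBRRB; options L={ -1, -1/2, -7/16 } R={ -3/8, -1/4, 0 } => -13/32
step 7: add BLUE to get RBBRRBB; options L={ -1, -1/2, -7/16, -13/32 } R={ -3/8, -1/4, 0 } => -25/64
step 8: add BLUE to get RBBRRBBB; options L={ -1, -1/2, -7/16, -13/32, -25/64 } R={ -3/8, -1/4, 0 } => -49/128
step 9: add RED to get RBBRRBBBR; options L={ -1, -1/2, -7/16, -13/32, -25/64 } R={ -49/128, -3/8, -1/4, 0 } => -99/256
step 10: add BLUE to get RBBRRBBBRB; options L={ -1, -1/2, -7/16, -13/32, -25/64, -99/256 } R={ -49/128, -3/8, -1/4, 0 } => -197/512
step 11: add BLUE to get RBBRRBBBRBB; options L={ -1, -1/2, -7/16, -13/32, -25/64, -99/256, -197/512 } R={ -49/128, -3/8, -1/4, 0 } => -393/1024
step 12: add RED to get RBBRRBBBRBBR; options L={ -1, -1/2, -7/16, -13/32, -25/64, -99/256, -197/512 } R={ -393/1024, -49/128, -3/8, -1/4, 0 } => -787/2048
step 13: add BLUE to get RBBRRBBBRBBRB; options L={ -1, -1/2, -7/16, -13/32, -25/64, -99/256, -197/512, -787/2048 } R={ -393/1024, -49/128, -3/8, -1/4, 0 } => -1573/4096
step 14: add RED to get RBBRRBBBRBBRBR; options L={ -1, -1/2, -7/16, -13/32, -25/64, -99/256, -197/512, -787/2048 } R={ -1573/4096, -393/1024, -49/128, -3/8, -1/4, 0 } => -3147/8192
step 15: add BLUE to get RBBRRBBBRBBRBRB; options L={ -1, -1/2, -7/16, -13/32, -25/64, -99/256, -197/512, -787/2048, -3147/8192 } R={ -1573/4096, -393/1024, -49/128, -3/8, -1/4, 0 } => -6293/16384

-6293/16384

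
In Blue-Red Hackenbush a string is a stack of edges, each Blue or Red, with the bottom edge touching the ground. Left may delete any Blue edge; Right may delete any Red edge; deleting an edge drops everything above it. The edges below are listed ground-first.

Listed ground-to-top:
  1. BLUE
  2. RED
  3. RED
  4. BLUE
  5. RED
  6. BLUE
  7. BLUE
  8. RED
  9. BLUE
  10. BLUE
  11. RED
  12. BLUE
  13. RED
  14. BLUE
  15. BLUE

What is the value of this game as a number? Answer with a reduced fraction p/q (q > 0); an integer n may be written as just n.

5847/16384

value_1 [B]  L=[0]  R=[none]  gives 1
value_2 [BR]  L=[0]  R=[1]  gives 1/2
value_3 [BRR]  L=[0]  R=[1/2 1]  gives 1/4
value_4 [BRRB]  L=[0 1/4]  R=[1/2 1]  gives 3/8
value_5 [BRRBR]  L=[0 1/4]  R=[3/8 1/2 1]  gives 5/16
value_6 [BRRBRB]  L=[0 1/4 5/16]  R=[3/8 1/2 1]  gives 11/32
value_7 [BRRBRBB]  L=[0 1/4 5/16 11/32]  R=[3/8 1/2 1]  gives 23/64
value_8 [BRRBRBBR]  L=[0 1/4 5/16 11/32]  R=[23/64 3/8 1/2 1]  gives 45/128
value_9 [BRRBRBBRB]  L=[0 1/4 5/16 11/32 45/128]  R=[23/64 3/8 1/2 1]  gives 91/256
value_10 [BRRBRBBRBB]  L=[0 1/4 5/16 11/32 45/128 91/256]  R=[23/64 3/8 1/2 1]  gives 183/512
value_11 [BRRBRBBRBBR]  L=[0 1/4 5/16 11/32 45/128 91/256]  R=[183/512 23/64 3/8 1/2 1]  gives 365/1024
value_12 [BRRBRBBRBBRB]  L=[0 1/4 5/16 11/32 45/128 91/256 365/1024]  R=[183/512 23/64 3/8 1/2 1]  gives 731/2048
value_13 [BRRBRBBRBBRBR]  L=[0 1/4 5/16 11/32 45/128 91/256 365/1024]  R=[731/2048 183/512 23/64 3/8 1/2 1]  gives 1461/4096
value_14 [BRRBRBBRBBRBRB]  L=[0 1/4 5/16 11/32 45/128 91/256 365/1024 1461/4096]  R=[731/2048 183/512 23/64 3/8 1/2 1]  gives 2923/8192
value_15 [BRRBRBBRBBRBRBB]  L=[0 1/4 5/16 11/32 45/128 91/256 365/1024 1461/4096 2923/8192]  R=[731/2048 183/512 23/64 3/8 1/2 1]  gives 5847/16384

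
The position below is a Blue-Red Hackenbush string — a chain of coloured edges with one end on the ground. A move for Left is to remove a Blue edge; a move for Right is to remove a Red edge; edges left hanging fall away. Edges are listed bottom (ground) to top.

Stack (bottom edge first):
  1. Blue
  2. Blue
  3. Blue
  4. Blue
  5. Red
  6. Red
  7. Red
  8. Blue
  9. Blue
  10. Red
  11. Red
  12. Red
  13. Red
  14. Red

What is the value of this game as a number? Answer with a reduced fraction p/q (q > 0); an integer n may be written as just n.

Prefix values for Blue Blue Blue Blue Red Red Red Blue Blue Red Red Red Red Red via {L|R} + simplicity:
edge 1 of 14 (Blue): { 0 | ∅ } => 1
edge 2 of 14 (Blue): { 0,1 | ∅ } => 2
edge 3 of 14 (Blue): { 0,1,2 | ∅ } => 3
edge 4 of 14 (Blue): { 0,1,2,3 | ∅ } => 4
edge 5 of 14 (Red): { 0,1,2,3 | 4 } => 7/2
edge 6 of 14 (Red): { 0,1,2,3 | 7/2,4 } => 13/4
edge 7 of 14 (Red): { 0,1,2,3 | 13/4,7/2,4 } => 25/8
edge 8 of 14 (Blue): { 0,1,2,3,25/8 | 13/4,7/2,4 } => 51/16
edge 9 of 14 (Blue): { 0,1,2,3,25/8,51/16 | 13/4,7/2,4 } => 103/32
edge 10 of 14 (Red): { 0,1,2,3,25/8,51/16 | 103/32,13/4,7/2,4 } => 205/64
edge 11 of 14 (Red): { 0,1,2,3,25/8,51/16 | 205/64,103/32,13/4,7/2,4 } => 409/128
edge 12 of 14 (Red): { 0,1,2,3,25/8,51/16 | 409/128,205/64,103/32,13/4,7/2,4 } => 817/256
edge 13 of 14 (Red): { 0,1,2,3,25/8,51/16 | 817/256,409/128,205/64,103/32,13/4,7/2,4 } => 1633/512
edge 14 of 14 (Red): { 0,1,2,3,25/8,51/16 | 1633/512,817/256,409/128,205/64,103/32,13/4,7/2,4 } => 3265/1024

3265/1024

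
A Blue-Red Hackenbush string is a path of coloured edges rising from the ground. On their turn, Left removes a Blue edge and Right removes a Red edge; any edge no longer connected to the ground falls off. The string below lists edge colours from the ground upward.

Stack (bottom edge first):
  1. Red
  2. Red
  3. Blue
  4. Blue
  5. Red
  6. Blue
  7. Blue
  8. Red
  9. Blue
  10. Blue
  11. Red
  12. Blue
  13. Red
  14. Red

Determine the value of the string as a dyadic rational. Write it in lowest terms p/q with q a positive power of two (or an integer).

-5271/4096

edge 1 of 14 (Red): { none | 0 } = -1
edge 2 of 14 (Red): { none | -1, 0 } = -2
edge 3 of 14 (Blue): { -2 | -1, 0 } = -3/2
edge 4 of 14 (Blue): { -2, -3/2 | -1, 0 } = -5/4
edge 5 of 14 (Red): { -2, -3/2 | -5/4, -1, 0 } = -11/8
edge 6 of 14 (Blue): { -2, -3/2, -11/8 | -5/4, -1, 0 } = -21/16
edge 7 of 14 (Blue): { -2, -3/2, -11/8, -21/16 | -5/4, -1, 0 } = -41/32
edge 8 of 14 (Red): { -2, -3/2, -11/8, -21/16 | -41/32, -5/4, -1, 0 } = -83/64
edge 9 of 14 (Blue): { -2, -3/2, -11/8, -21/16, -83/64 | -41/32, -5/4, -1, 0 } = -165/128
edge 10 of 14 (Blue): { -2, -3/2, -11/8, -21/16, -83/64, -165/128 | -41/32, -5/4, -1, 0 } = -329/256
edge 11 of 14 (Red): { -2, -3/2, -11/8, -21/16, -83/64, -165/128 | -329/256, -41/32, -5/4, -1, 0 } = -659/512
edge 12 of 14 (Blue): { -2, -3/2, -11/8, -21/16, -83/64, -165/128, -659/512 | -329/256, -41/32, -5/4, -1, 0 } = -1317/1024
edge 13 of 14 (Red): { -2, -3/2, -11/8, -21/16, -83/64, -165/128, -659/512 | -1317/1024, -329/256, -41/32, -5/4, -1, 0 } = -2635/2048
edge 14 of 14 (Red): { -2, -3/2, -11/8, -21/16, -83/64, -165/128, -659/512 | -2635/2048, -1317/1024, -329/256, -41/32, -5/4, -1, 0 } = -5271/4096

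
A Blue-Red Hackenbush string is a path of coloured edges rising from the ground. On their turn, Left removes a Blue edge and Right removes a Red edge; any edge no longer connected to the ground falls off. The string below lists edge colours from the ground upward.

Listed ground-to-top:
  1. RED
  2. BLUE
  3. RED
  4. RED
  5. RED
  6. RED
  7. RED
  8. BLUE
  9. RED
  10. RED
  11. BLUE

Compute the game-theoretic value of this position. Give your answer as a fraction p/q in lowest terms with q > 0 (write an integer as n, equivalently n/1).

-1005/1024

R: Left { · }, Right { 0 } — simplest -1
RB: Left { -1 }, Right { 0 } — simplest -1/2
RBR: Left { -1 }, Right { -1/2,0 } — simplest -3/4
RBRR: Left { -1 }, Right { -3/4,-1/2,0 } — simplest -7/8
RBRRR: Left { -1 }, Right { -7/8,-3/4,-1/2,0 } — simplest -15/16
RBRRRR: Left { -1 }, Right { -15/16,-7/8,-3/4,-1/2,0 } — simplest -31/32
RBRRRRR: Left { -1 }, Right { -31/32,-15/16,-7/8,-3/4,-1/2,0 } — simplest -63/64
RBRRRRRB: Left { -1,-63/64 }, Right { -31/32,-15/16,-7/8,-3/4,-1/2,0 } — simplest -125/128
RBRRRRRBR: Left { -1,-63/64 }, Right { -125/128,-31/32,-15/16,-7/8,-3/4,-1/2,0 } — simplest -251/256
RBRRRRRBRR: Left { -1,-63/64 }, Right { -251/256,-125/128,-31/32,-15/16,-7/8,-3/4,-1/2,0 } — simplest -503/512
RBRRRRRBRRB: Left { -1,-63/64,-503/512 }, Right { -251/256,-125/128,-31/32,-15/16,-7/8,-3/4,-1/2,0 } — simplest -1005/1024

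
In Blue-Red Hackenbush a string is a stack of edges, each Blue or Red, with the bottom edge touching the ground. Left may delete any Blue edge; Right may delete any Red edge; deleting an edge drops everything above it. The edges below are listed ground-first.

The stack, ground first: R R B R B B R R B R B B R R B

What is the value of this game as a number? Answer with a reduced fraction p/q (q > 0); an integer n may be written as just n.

-13133/8192

Prefix values for R R B R B B R R B R B B R R B via {L|R} + simplicity:
edge 1 of 15 (R): { · | 0 } gives -1
edge 2 of 15 (R): { · | -1 0 } gives -2
edge 3 of 15 (B): { -2 | -1 0 } gives -3/2
edge 4 of 15 (R): { -2 | -3/2 -1 0 } gives -7/4
edge 5 of 15 (B): { -2 -7/4 | -3/2 -1 0 } gives -13/8
edge 6 of 15 (B): { -2 -7/4 -13/8 | -3/2 -1 0 } gives -25/16
edge 7 of 15 (R): { -2 -7/4 -13/8 | -25/16 -3/2 -1 0 } gives -51/32
edge 8 of 15 (R): { -2 -7/4 -13/8 | -51/32 -25/16 -3/2 -1 0 } gives -103/64
edge 9 of 15 (B): { -2 -7/4 -13/8 -103/64 | -51/32 -25/16 -3/2 -1 0 } gives -205/128
edge 10 of 15 (R): { -2 -7/4 -13/8 -103/64 | -205/128 -51/32 -25/16 -3/2 -1 0 } gives -411/256
edge 11 of 15 (B): { -2 -7/4 -13/8 -103/64 -411/256 | -205/128 -51/32 -25/16 -3/2 -1 0 } gives -821/512
edge 12 of 15 (B): { -2 -7/4 -13/8 -103/64 -411/256 -821/512 | -205/128 -51/32 -25/16 -3/2 -1 0 } gives -1641/1024
edge 13 of 15 (R): { -2 -7/4 -13/8 -103/64 -411/256 -821/512 | -1641/1024 -205/128 -51/32 -25/16 -3/2 -1 0 } gives -3283/2048
edge 14 of 15 (R): { -2 -7/4 -13/8 -103/64 -411/256 -821/512 | -3283/2048 -1641/1024 -205/128 -51/32 -25/16 -3/2 -1 0 } gives -6567/4096
edge 15 of 15 (B): { -2 -7/4 -13/8 -103/64 -411/256 -821/512 -6567/4096 | -3283/2048 -1641/1024 -205/128 -51/32 -25/16 -3/2 -1 0 } gives -13133/8192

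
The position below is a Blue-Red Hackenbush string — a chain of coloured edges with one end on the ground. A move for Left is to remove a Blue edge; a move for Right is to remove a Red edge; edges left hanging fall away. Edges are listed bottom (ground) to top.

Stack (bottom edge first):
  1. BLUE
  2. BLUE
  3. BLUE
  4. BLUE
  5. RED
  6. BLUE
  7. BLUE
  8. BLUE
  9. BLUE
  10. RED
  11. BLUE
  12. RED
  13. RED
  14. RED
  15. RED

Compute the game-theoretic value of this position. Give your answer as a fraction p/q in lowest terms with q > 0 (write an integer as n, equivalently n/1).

g_1 [B]  L=[0]  R=[·]  ⇒ 1
g_2 [BB]  L=[0,1]  R=[·]  ⇒ 2
g_3 [BBB]  L=[0,1,2]  R=[·]  ⇒ 3
g_4 [BBBB]  L=[0,1,2,3]  R=[·]  ⇒ 4
g_5 [BBBBR]  L=[0,1,2,3]  R=[4]  ⇒ 7/2
g_6 [BBBBRB]  L=[0,1,2,3,7/2]  R=[4]  ⇒ 15/4
g_7 [BBBBRBB]  L=[0,1,2,3,7/2,15/4]  R=[4]  ⇒ 31/8
g_8 [BBBBRBBB]  L=[0,1,2,3,7/2,15/4,31/8]  R=[4]  ⇒ 63/16
g_9 [BBBBRBBBB]  L=[0,1,2,3,7/2,15/4,31/8,63/16]  R=[4]  ⇒ 127/32
g_10 [BBBBRBBBBR]  L=[0,1,2,3,7/2,15/4,31/8,63/16]  R=[127/32,4]  ⇒ 253/64
g_11 [BBBBRBBBBRB]  L=[0,1,2,3,7/2,15/4,31/8,63/16,253/64]  R=[127/32,4]  ⇒ 507/128
g_12 [BBBBRBBBBRBR]  L=[0,1,2,3,7/2,15/4,31/8,63/16,253/64]  R=[507/128,127/32,4]  ⇒ 1013/256
g_13 [BBBBRBBBBRBRR]  L=[0,1,2,3,7/2,15/4,31/8,63/16,253/64]  R=[1013/256,507/128,127/32,4]  ⇒ 2025/512
g_14 [BBBBRBBBBRBRRR]  L=[0,1,2,3,7/2,15/4,31/8,63/16,253/64]  R=[2025/512,1013/256,507/128,127/32,4]  ⇒ 4049/1024
g_15 [BBBBRBBBBRBRRRR]  L=[0,1,2,3,7/2,15/4,31/8,63/16,253/64]  R=[4049/1024,2025/512,1013/256,507/128,127/32,4]  ⇒ 8097/2048

8097/2048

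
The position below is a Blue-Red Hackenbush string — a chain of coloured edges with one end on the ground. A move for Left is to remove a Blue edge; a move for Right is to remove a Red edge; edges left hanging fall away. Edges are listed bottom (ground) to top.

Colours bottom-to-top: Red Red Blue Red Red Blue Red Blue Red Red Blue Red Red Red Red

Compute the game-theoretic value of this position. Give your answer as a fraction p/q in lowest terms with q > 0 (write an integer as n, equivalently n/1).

-15071/8192

Build g(s[:k]) for k = 1..15, string s = Red Red Blue Red Red Blue Red Blue Red Red Blue Red Red Red Red.
R: Left { (no moves) }, Right { 0 } ⇒ simplest -1
RR: Left { (no moves) }, Right { -1; 0 } ⇒ simplest -2
RRB: Left { -2 }, Right { -1; 0 } ⇒ simplest -3/2
RRBR: Left { -2 }, Right { -3/2; -1; 0 } ⇒ simplest -7/4
RRBRR: Left { -2 }, Right { -7/4; -3/2; -1; 0 } ⇒ simplest -15/8
RRBRRB: Left { -2; -15/8 }, Right { -7/4; -3/2; -1; 0 } ⇒ simplest -29/16
RRBRRBR: Left { -2; -15/8 }, Right { -29/16; -7/4; -3/2; -1; 0 } ⇒ simplest -59/32
RRBRRBRB: Left { -2; -15/8; -59/32 }, Right { -29/16; -7/4; -3/2; -1; 0 } ⇒ simplest -117/64
RRBRRBRBR: Left { -2; -15/8; -59/32 }, Right { -117/64; -29/16; -7/4; -3/2; -1; 0 } ⇒ simplest -235/128
RRBRRBRBRR: Left { -2; -15/8; -59/32 }, Right { -235/128; -117/64; -29/16; -7/4; -3/2; -1; 0 } ⇒ simplest -471/256
RRBRRBRBRRB: Left { -2; -15/8; -59/32; -471/256 }, Right { -235/128; -117/64; -29/16; -7/4; -3/2; -1; 0 } ⇒ simplest -941/512
RRBRRBRBRRBR: Left { -2; -15/8; -59/32; -471/256 }, Right { -941/512; -235/128; -117/64; -29/16; -7/4; -3/2; -1; 0 } ⇒ simplest -1883/1024
RRBRRBRBRRBRR: Left { -2; -15/8; -59/32; -471/256 }, Right { -1883/1024; -941/512; -235/128; -117/64; -29/16; -7/4; -3/2; -1; 0 } ⇒ simplest -3767/2048
RRBRRBRBRRBRRR: Left { -2; -15/8; -59/32; -471/256 }, Right { -3767/2048; -1883/1024; -941/512; -235/128; -117/64; -29/16; -7/4; -3/2; -1; 0 } ⇒ simplest -7535/4096
RRBRRBRBRRBRRRR: Left { -2; -15/8; -59/32; -471/256 }, Right { -7535/4096; -3767/2048; -1883/1024; -941/512; -235/128; -117/64; -29/16; -7/4; -3/2; -1; 0 } ⇒ simplest -15071/8192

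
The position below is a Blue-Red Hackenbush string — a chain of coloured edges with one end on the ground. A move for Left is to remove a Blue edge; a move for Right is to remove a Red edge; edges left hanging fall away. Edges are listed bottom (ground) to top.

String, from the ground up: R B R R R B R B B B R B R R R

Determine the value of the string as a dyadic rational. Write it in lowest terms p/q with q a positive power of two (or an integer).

Prefix values for R B R R R B R B B B R B R R R via {L|R} + simplicity:
edge 1 of 15 (R): { (no moves) | 0 } => -1
edge 2 of 15 (B): { -1 | 0 } => -1/2
edge 3 of 15 (R): { -1 | -1/2; 0 } => -3/4
edge 4 of 15 (R): { -1 | -3/4; -1/2; 0 } => -7/8
edge 5 of 15 (R): { -1 | -7/8; -3/4; -1/2; 0 } => -15/16
edge 6 of 15 (B): { -1; -15/16 | -7/8; -3/4; -1/2; 0 } => -29/32
edge 7 of 15 (R): { -1; -15/16 | -29/32; -7/8; -3/4; -1/2; 0 } => -59/64
edge 8 of 15 (B): { -1; -15/16; -59/64 | -29/32; -7/8; -3/4; -1/2; 0 } => -117/128
edge 9 of 15 (B): { -1; -15/16; -59/64; -117/128 | -29/32; -7/8; -3/4; -1/2; 0 } => -233/256
edge 10 of 15 (B): { -1; -15/16; -59/64; -117/128; -233/256 | -29/32; -7/8; -3/4; -1/2; 0 } => -465/512
edge 11 of 15 (R): { -1; -15/16; -59/64; -117/128; -233/256 | -465/512; -29/32; -7/8; -3/4; -1/2; 0 } => -931/1024
edge 12 of 15 (B): { -1; -15/16; -59/64; -117/128; -233/256; -931/1024 | -465/512; -29/32; -7/8; -3/4; -1/2; 0 } => -1861/2048
edge 13 of 15 (R): { -1; -15/16; -59/64; -117/128; -233/256; -931/1024 | -1861/2048; -465/512; -29/32; -7/8; -3/4; -1/2; 0 } => -3723/4096
edge 14 of 15 (R): { -1; -15/16; -59/64; -117/128; -233/256; -931/1024 | -3723/4096; -1861/2048; -465/512; -29/32; -7/8; -3/4; -1/2; 0 } => -7447/8192
edge 15 of 15 (R): { -1; -15/16; -59/64; -117/128; -233/256; -931/1024 | -7447/8192; -3723/4096; -1861/2048; -465/512; -29/32; -7/8; -3/4; -1/2; 0 } => -14895/16384

-14895/16384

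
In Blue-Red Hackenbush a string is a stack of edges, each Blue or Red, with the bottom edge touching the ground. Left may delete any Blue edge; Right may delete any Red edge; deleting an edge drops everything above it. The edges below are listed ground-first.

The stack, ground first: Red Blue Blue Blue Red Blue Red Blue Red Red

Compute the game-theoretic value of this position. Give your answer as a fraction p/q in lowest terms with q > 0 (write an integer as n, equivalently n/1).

-87/512

1 of 10 · R · max L −∞ · min R 0 gives -1
2 of 10 · RB · max L -1 · min R 0 gives -1/2
3 of 10 · RBB · max L -1/2 · min R 0 gives -1/4
4 of 10 · RBBB · max L -1/4 · min R 0 gives -1/8
5 of 10 · RBBBR · max L -1/4 · min R -1/8 gives -3/16
6 of 10 · RBBBRB · max L -3/16 · min R -1/8 gives -5/32
7 of 10 · RBBBRBR · max L -3/16 · min R -5/32 gives -11/64
8 of 10 · RBBBRBRB · max L -11/64 · min R -5/32 gives -21/128
9 of 10 · RBBBRBRBR · max L -11/64 · min R -21/128 gives -43/256
10 of 10 · RBBBRBRBRR · max L -11/64 · min R -43/256 gives -87/512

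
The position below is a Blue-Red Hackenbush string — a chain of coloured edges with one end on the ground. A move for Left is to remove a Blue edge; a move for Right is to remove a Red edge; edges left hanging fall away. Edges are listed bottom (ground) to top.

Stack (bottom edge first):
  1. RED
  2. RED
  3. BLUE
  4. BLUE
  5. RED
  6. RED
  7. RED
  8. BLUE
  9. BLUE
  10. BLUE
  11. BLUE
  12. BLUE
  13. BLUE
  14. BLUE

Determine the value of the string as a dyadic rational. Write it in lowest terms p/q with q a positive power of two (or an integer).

-5889/4096

Prefix values for RED RED BLUE BLUE RED RED RED BLUE BLUE BLUE BLUE BLUE BLUE BLUE via {L|R} + simplicity:
1 of 14 · R · max L −∞ · min R 0 gives -1
2 of 14 · RR · max L −∞ · min R -1 gives -2
3 of 14 · RRB · max L -2 · min R -1 gives -3/2
4 of 14 · RRBB · max L -3/2 · min R -1 gives -5/4
5 of 14 · RRBBR · max L -3/2 · min R -5/4 gives -11/8
6 of 14 · RRBBRR · max L -3/2 · min R -11/8 gives -23/16
7 of 14 · RRBBRRR · max L -3/2 · min R -23/16 gives -47/32
8 of 14 · RRBBRRRB · max L -47/32 · min R -23/16 gives -93/64
9 of 14 · RRBBRRRBB · max L -93/64 · min R -23/16 gives -185/128
10 of 14 · RRBBRRRBBB · max L -185/128 · min R -23/16 gives -369/256
11 of 14 · RRBBRRRBBBB · max L -369/256 · min R -23/16 gives -737/512
12 of 14 · RRBBRRRBBBBB · max L -737/512 · min R -23/16 gives -1473/1024
13 of 14 · RRBBRRRBBBBBB · max L -1473/1024 · min R -23/16 gives -2945/2048
14 of 14 · RRBBRRRBBBBBBB · max L -2945/2048 · min R -23/16 gives -5889/4096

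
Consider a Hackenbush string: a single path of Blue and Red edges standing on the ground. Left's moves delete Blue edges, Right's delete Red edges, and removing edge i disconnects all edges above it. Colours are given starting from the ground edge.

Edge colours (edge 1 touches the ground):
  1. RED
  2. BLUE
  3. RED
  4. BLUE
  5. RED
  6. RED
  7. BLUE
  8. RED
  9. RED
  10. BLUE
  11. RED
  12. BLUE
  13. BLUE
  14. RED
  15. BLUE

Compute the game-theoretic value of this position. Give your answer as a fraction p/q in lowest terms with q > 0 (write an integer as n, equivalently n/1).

-11685/16384

Build value(s[:k]) for k = 1..15, string s = RED BLUE RED BLUE RED RED BLUE RED RED BLUE RED BLUE BLUE RED BLUE.
value(R) = { · | 0 } ⇒ -1
value(RB) = { -1 | 0 } ⇒ -1/2
value(RBR) = { -1 | -1/2 0 } ⇒ -3/4
value(RBRB) = { -1 -3/4 | -1/2 0 } ⇒ -5/8
value(RBRBR) = { -1 -3/4 | -5/8 -1/2 0 } ⇒ -11/16
value(RBRBRR) = { -1 -3/4 | -11/16 -5/8 -1/2 0 } ⇒ -23/32
value(RBRBRRB) = { -1 -3/4 -23/32 | -11/16 -5/8 -1/2 0 } ⇒ -45/64
value(RBRBRRBR) = { -1 -3/4 -23/32 | -45/64 -11/16 -5/8 -1/2 0 } ⇒ -91/128
value(RBRBRRBRR) = { -1 -3/4 -23/32 | -91/128 -45/64 -11/16 -5/8 -1/2 0 } ⇒ -183/256
value(RBRBRRBRRB) = { -1 -3/4 -23/32 -183/256 | -91/128 -45/64 -11/16 -5/8 -1/2 0 } ⇒ -365/512
value(RBRBRRBRRBR) = { -1 -3/4 -23/32 -183/256 | -365/512 -91/128 -45/64 -11/16 -5/8 -1/2 0 } ⇒ -731/1024
value(RBRBRRBRRBRB) = { -1 -3/4 -23/32 -183/256 -731/1024 | -365/512 -91/128 -45/64 -11/16 -5/8 -1/2 0 } ⇒ -1461/2048
value(RBRBRRBRRBRBB) = { -1 -3/4 -23/32 -183/256 -731/1024 -1461/2048 | -365/512 -91/128 -45/64 -11/16 -5/8 -1/2 0 } ⇒ -2921/4096
value(RBRBRRBRRBRBBR) = { -1 -3/4 -23/32 -183/256 -731/1024 -1461/2048 | -2921/4096 -365/512 -91/128 -45/64 -11/16 -5/8 -1/2 0 } ⇒ -5843/8192
value(RBRBRRBRRBRBBRB) = { -1 -3/4 -23/32 -183/256 -731/1024 -1461/2048 -5843/8192 | -2921/4096 -365/512 -91/128 -45/64 -11/16 -5/8 -1/2 0 } ⇒ -11685/16384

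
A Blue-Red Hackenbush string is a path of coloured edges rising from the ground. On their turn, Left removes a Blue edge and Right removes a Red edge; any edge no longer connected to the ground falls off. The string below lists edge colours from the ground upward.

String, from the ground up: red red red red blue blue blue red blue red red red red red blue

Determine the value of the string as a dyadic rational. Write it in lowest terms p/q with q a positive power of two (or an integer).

Recurse on prefixes of the 15-edge string red red red red blue blue blue red blue red red red red red blue:
edge 1 of 15 (red): { ∅ | 0 } ⇒ -1
edge 2 of 15 (red): { ∅ | -1 0 } ⇒ -2
edge 3 of 15 (red): { ∅ | -2 -1 0 } ⇒ -3
edge 4 of 15 (red): { ∅ | -3 -2 -1 0 } ⇒ -4
edge 5 of 15 (blue): { -4 | -3 -2 -1 0 } ⇒ -7/2
edge 6 of 15 (blue): { -4 -7/2 | -3 -2 -1 0 } ⇒ -13/4
edge 7 of 15 (blue): { -4 -7/2 -13/4 | -3 -2 -1 0 } ⇒ -25/8
edge 8 of 15 (red): { -4 -7/2 -13/4 | -25/8 -3 -2 -1 0 } ⇒ -51/16
edge 9 of 15 (blue): { -4 -7/2 -13/4 -51/16 | -25/8 -3 -2 -1 0 } ⇒ -101/32
edge 10 of 15 (red): { -4 -7/2 -13/4 -51/16 | -101/32 -25/8 -3 -2 -1 0 } ⇒ -203/64
edge 11 of 15 (red): { -4 -7/2 -13/4 -51/16 | -203/64 -101/32 -25/8 -3 -2 -1 0 } ⇒ -407/128
edge 12 of 15 (red): { -4 -7/2 -13/4 -51/16 | -407/128 -203/64 -101/32 -25/8 -3 -2 -1 0 } ⇒ -815/256
edge 13 of 15 (red): { -4 -7/2 -13/4 -51/16 | -815/256 -407/128 -203/64 -101/32 -25/8 -3 -2 -1 0 } ⇒ -1631/512
edge 14 of 15 (red): { -4 -7/2 -13/4 -51/16 | -1631/512 -815/256 -407/128 -203/64 -101/32 -25/8 -3 -2 -1 0 } ⇒ -3263/1024
edge 15 of 15 (blue): { -4 -7/2 -13/4 -51/16 -3263/1024 | -1631/512 -815/256 -407/128 -203/64 -101/32 -25/8 -3 -2 -1 0 } ⇒ -6525/2048

-6525/2048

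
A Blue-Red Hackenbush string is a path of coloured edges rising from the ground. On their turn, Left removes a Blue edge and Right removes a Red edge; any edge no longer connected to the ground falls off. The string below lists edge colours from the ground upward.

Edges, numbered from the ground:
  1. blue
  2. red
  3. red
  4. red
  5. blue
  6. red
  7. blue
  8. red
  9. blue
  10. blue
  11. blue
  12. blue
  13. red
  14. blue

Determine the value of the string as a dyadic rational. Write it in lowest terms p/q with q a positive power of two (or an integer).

1403/8192

value(b) = { 0 |  } ⇒ 1
value(br) = { 0 | 1 } ⇒ 1/2
value(brr) = { 0 | 1/2; 1 } ⇒ 1/4
value(brrr) = { 0 | 1/4; 1/2; 1 } ⇒ 1/8
value(brrrb) = { 0; 1/8 | 1/4; 1/2; 1 } ⇒ 3/16
value(brrrbr) = { 0; 1/8 | 3/16; 1/4; 1/2; 1 } ⇒ 5/32
value(brrrbrb) = { 0; 1/8; 5/32 | 3/16; 1/4; 1/2; 1 } ⇒ 11/64
value(brrrbrbr) = { 0; 1/8; 5/32 | 11/64; 3/16; 1/4; 1/2; 1 } ⇒ 21/128
value(brrrbrbrb) = { 0; 1/8; 5/32; 21/128 | 11/64; 3/16; 1/4; 1/2; 1 } ⇒ 43/256
value(brrrbrbrbb) = { 0; 1/8; 5/32; 21/128; 43/256 | 11/64; 3/16; 1/4; 1/2; 1 } ⇒ 87/512
value(brrrbrbrbbb) = { 0; 1/8; 5/32; 21/128; 43/256; 87/512 | 11/64; 3/16; 1/4; 1/2; 1 } ⇒ 175/1024
value(brrrbrbrbbbb) = { 0; 1/8; 5/32; 21/128; 43/256; 87/512; 175/1024 | 11/64; 3/16; 1/4; 1/2; 1 } ⇒ 351/2048
value(brrrbrbrbbbbr) = { 0; 1/8; 5/32; 21/128; 43/256; 87/512; 175/1024 | 351/2048; 11/64; 3/16; 1/4; 1/2; 1 } ⇒ 701/4096
value(brrrbrbrbbbbrb) = { 0; 1/8; 5/32; 21/128; 43/256; 87/512; 175/1024; 701/4096 | 351/2048; 11/64; 3/16; 1/4; 1/2; 1 } ⇒ 1403/8192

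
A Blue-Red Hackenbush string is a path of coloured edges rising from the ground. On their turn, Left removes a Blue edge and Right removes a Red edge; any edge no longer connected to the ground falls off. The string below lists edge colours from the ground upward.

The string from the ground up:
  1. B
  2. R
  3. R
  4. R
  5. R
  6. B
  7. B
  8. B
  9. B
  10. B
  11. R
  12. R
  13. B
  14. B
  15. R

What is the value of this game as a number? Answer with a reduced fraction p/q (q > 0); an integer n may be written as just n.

1997/16384

Recurse on prefixes of the 15-edge string B R R R R B B B B B R R B B R:
step 1: add B to get B; options L={ 0 } R={ — } → 1
step 2: add R to get BR; options L={ 0 } R={ 1 } → 1/2
step 3: add R to get BRR; options L={ 0 } R={ 1/2, 1 } → 1/4
step 4: add R to get BRRR; options L={ 0 } R={ 1/4, 1/2, 1 } → 1/8
step 5: add R to get BRRRR; options L={ 0 } R={ 1/8, 1/4, 1/2, 1 } → 1/16
step 6: add B to get BRRRRB; options L={ 0, 1/16 } R={ 1/8, 1/4, 1/2, 1 } → 3/32
step 7: add B to get BRRRRBB; options L={ 0, 1/16, 3/32 } R={ 1/8, 1/4, 1/2, 1 } → 7/64
step 8: add B to get BRRRRBBB; options L={ 0, 1/16, 3/32, 7/64 } R={ 1/8, 1/4, 1/2, 1 } → 15/128
step 9: add B to get BRRRRBBBB; options L={ 0, 1/16, 3/32, 7/64, 15/128 } R={ 1/8, 1/4, 1/2, 1 } → 31/256
step 10: add B to get BRRRRBBBBB; options L={ 0, 1/16, 3/32, 7/64, 15/128, 31/256 } R={ 1/8, 1/4, 1/2, 1 } → 63/512
step 11: add R to get BRRRRBBBBBR; options L={ 0, 1/16, 3/32, 7/64, 15/128, 31/256 } R={ 63/512, 1/8, 1/4, 1/2, 1 } → 125/1024
step 12: add R to get BRRRRBBBBBRR; options L={ 0, 1/16, 3/32, 7/64, 15/128, 31/256 } R={ 125/1024, 63/512, 1/8, 1/4, 1/2, 1 } → 249/2048
step 13: add B to get BRRRRBBBBBRRB; options L={ 0, 1/16, 3/32, 7/64, 15/128, 31/256, 249/2048 } R={ 125/1024, 63/512, 1/8, 1/4, 1/2, 1 } → 499/4096
step 14: add B to get BRRRRBBBBBRRBB; options L={ 0, 1/16, 3/32, 7/64, 15/128, 31/256, 249/2048, 499/4096 } R={ 125/1024, 63/512, 1/8, 1/4, 1/2, 1 } → 999/8192
step 15: add R to get BRRRRBBBBBRRBBR; options L={ 0, 1/16, 3/32, 7/64, 15/128, 31/256, 249/2048, 499/4096 } R={ 999/8192, 125/1024, 63/512, 1/8, 1/4, 1/2, 1 } → 1997/16384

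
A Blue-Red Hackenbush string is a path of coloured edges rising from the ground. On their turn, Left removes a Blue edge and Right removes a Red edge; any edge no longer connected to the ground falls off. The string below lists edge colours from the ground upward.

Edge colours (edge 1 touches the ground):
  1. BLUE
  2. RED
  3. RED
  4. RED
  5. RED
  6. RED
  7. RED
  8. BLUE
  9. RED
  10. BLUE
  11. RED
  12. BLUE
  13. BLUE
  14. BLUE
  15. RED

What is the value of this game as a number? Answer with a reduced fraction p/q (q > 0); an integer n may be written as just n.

Recurse on prefixes of the 15-edge string BLUE RED RED RED RED RED RED BLUE RED BLUE RED BLUE BLUE BLUE RED:
step 1: add BLUE to get B; options L={ 0 } R={  } → 1
step 2: add RED to get BR; options L={ 0 } R={ 1 } → 1/2
step 3: add RED to get BRR; options L={ 0 } R={ 1/2 1 } → 1/4
step 4: add RED to get BRRR; options L={ 0 } R={ 1/4 1/2 1 } → 1/8
step 5: add RED to get BRRRR; options L={ 0 } R={ 1/8 1/4 1/2 1 } → 1/16
step 6: add RED to get BRRRRR; options L={ 0 } R={ 1/16 1/8 1/4 1/2 1 } → 1/32
step 7: add RED to get BRRRRRR; options L={ 0 } R={ 1/32 1/16 1/8 1/4 1/2 1 } → 1/64
step 8: add BLUE to get BRRRRRRB; options L={ 0 1/64 } R={ 1/32 1/16 1/8 1/4 1/2 1 } → 3/128
step 9: add RED to get BRRRRRRBR; options L={ 0 1/64 } R={ 3/128 1/32 1/16 1/8 1/4 1/2 1 } → 5/256
step 10: add BLUE to get BRRRRRRBRB; options L={ 0 1/64 5/256 } R={ 3/128 1/32 1/16 1/8 1/4 1/2 1 } → 11/512
step 11: add RED to get BRRRRRRBRBR; options L={ 0 1/64 5/256 } R={ 11/512 3/128 1/32 1/16 1/8 1/4 1/2 1 } → 21/1024
step 12: add BLUE to get BRRRRRRBRBRB; options L={ 0 1/64 5/256 21/1024 } R={ 11/512 3/128 1/32 1/16 1/8 1/4 1/2 1 } → 43/2048
step 13: add BLUE to get BRRRRRRBRBRBB; options L={ 0 1/64 5/256 21/1024 43/2048 } R={ 11/512 3/128 1/32 1/16 1/8 1/4 1/2 1 } → 87/4096
step 14: add BLUE to get BRRRRRRBRBRBBB; options L={ 0 1/64 5/256 21/1024 43/2048 87/4096 } R={ 11/512 3/128 1/32 1/16 1/8 1/4 1/2 1 } → 175/8192
step 15: add RED to get BRRRRRRBRBRBBBR; options L={ 0 1/64 5/256 21/1024 43/2048 87/4096 } R={ 175/8192 11/512 3/128 1/32 1/16 1/8 1/4 1/2 1 } → 349/16384

349/16384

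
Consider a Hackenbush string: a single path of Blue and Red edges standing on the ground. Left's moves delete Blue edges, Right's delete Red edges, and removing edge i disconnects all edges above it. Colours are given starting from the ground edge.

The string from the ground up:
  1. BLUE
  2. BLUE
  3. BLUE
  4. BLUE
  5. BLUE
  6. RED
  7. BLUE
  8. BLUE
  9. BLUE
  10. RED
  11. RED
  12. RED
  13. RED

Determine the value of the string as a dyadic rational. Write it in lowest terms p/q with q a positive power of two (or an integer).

1249/256

Build v(s[:k]) for k = 1..13, string s = BLUE BLUE BLUE BLUE BLUE RED BLUE BLUE BLUE RED RED RED RED.
v_1 [B]  L=[0]  R=[(no moves)]  → 1
v_2 [BB]  L=[0; 1]  R=[(no moves)]  → 2
v_3 [BBB]  L=[0; 1; 2]  R=[(no moves)]  → 3
v_4 [BBBB]  L=[0; 1; 2; 3]  R=[(no moves)]  → 4
v_5 [BBBBB]  L=[0; 1; 2; 3; 4]  R=[(no moves)]  → 5
v_6 [BBBBBR]  L=[0; 1; 2; 3; 4]  R=[5]  → 9/2
v_7 [BBBBBRB]  L=[0; 1; 2; 3; 4; 9/2]  R=[5]  → 19/4
v_8 [BBBBBRBB]  L=[0; 1; 2; 3; 4; 9/2; 19/4]  R=[5]  → 39/8
v_9 [BBBBBRBBB]  L=[0; 1; 2; 3; 4; 9/2; 19/4; 39/8]  R=[5]  → 79/16
v_10 [BBBBBRBBBR]  L=[0; 1; 2; 3; 4; 9/2; 19/4; 39/8]  R=[79/16; 5]  → 157/32
v_11 [BBBBBRBBBRR]  L=[0; 1; 2; 3; 4; 9/2; 19/4; 39/8]  R=[157/32; 79/16; 5]  → 313/64
v_12 [BBBBBRBBBRRR]  L=[0; 1; 2; 3; 4; 9/2; 19/4; 39/8]  R=[313/64; 157/32; 79/16; 5]  → 625/128
v_13 [BBBBBRBBBRRRR]  L=[0; 1; 2; 3; 4; 9/2; 19/4; 39/8]  R=[625/128; 313/64; 157/32; 79/16; 5]  → 1249/256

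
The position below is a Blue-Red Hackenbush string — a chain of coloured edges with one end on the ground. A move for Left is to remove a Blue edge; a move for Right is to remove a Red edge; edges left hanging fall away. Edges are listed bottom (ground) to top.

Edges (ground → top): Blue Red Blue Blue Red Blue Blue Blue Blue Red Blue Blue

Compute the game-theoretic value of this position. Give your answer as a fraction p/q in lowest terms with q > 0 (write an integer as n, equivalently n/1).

1783/2048

B: Left { 0 }, Right { · } -> simplest 1
BR: Left { 0 }, Right { 1 } -> simplest 1/2
BRB: Left { 0,1/2 }, Right { 1 } -> simplest 3/4
BRBB: Left { 0,1/2,3/4 }, Right { 1 } -> simplest 7/8
BRBBR: Left { 0,1/2,3/4 }, Right { 7/8,1 } -> simplest 13/16
BRBBRB: Left { 0,1/2,3/4,13/16 }, Right { 7/8,1 } -> simplest 27/32
BRBBRBB: Left { 0,1/2,3/4,13/16,27/32 }, Right { 7/8,1 } -> simplest 55/64
BRBBRBBB: Left { 0,1/2,3/4,13/16,27/32,55/64 }, Right { 7/8,1 } -> simplest 111/128
BRBBRBBBB: Left { 0,1/2,3/4,13/16,27/32,55/64,111/128 }, Right { 7/8,1 } -> simplest 223/256
BRBBRBBBBR: Left { 0,1/2,3/4,13/16,27/32,55/64,111/128 }, Right { 223/256,7/8,1 } -> simplest 445/512
BRBBRBBBBRB: Left { 0,1/2,3/4,13/16,27/32,55/64,111/128,445/512 }, Right { 223/256,7/8,1 } -> simplest 891/1024
BRBBRBBBBRBB: Left { 0,1/2,3/4,13/16,27/32,55/64,111/128,445/512,891/1024 }, Right { 223/256,7/8,1 } -> simplest 1783/2048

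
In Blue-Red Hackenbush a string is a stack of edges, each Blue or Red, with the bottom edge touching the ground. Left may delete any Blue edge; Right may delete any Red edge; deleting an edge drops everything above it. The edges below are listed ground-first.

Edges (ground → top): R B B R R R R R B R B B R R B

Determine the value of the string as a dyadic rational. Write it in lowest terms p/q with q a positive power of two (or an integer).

Recurse on prefixes of the 15-edge string R B B R R R R R B R B B R R B:
G_1 [R]  L=[∅]  R=[0]  ⇒ -1
G_2 [RB]  L=[-1]  R=[0]  ⇒ -1/2
G_3 [RBB]  L=[-1 -1/2]  R=[0]  ⇒ -1/4
G_4 [RBBR]  L=[-1 -1/2]  R=[-1/4 0]  ⇒ -3/8
G_5 [RBBRR]  L=[-1 -1/2]  R=[-3/8 -1/4 0]  ⇒ -7/16
G_6 [RBBRRR]  L=[-1 -1/2]  R=[-7/16 -3/8 -1/4 0]  ⇒ -15/32
G_7 [RBBRRRR]  L=[-1 -1/2]  R=[-15/32 -7/16 -3/8 -1/4 0]  ⇒ -31/64
G_8 [RBBRRRRR]  L=[-1 -1/2]  R=[-31/64 -15/32 -7/16 -3/8 -1/4 0]  ⇒ -63/128
G_9 [RBBRRRRRB]  L=[-1 -1/2 -63/128]  R=[-31/64 -15/32 -7/16 -3/8 -1/4 0]  ⇒ -125/256
G_10 [RBBRRRRRBR]  L=[-1 -1/2 -63/128]  R=[-125/256 -31/64 -15/32 -7/16 -3/8 -1/4 0]  ⇒ -251/512
G_11 [RBBRRRRRBRB]  L=[-1 -1/2 -63/128 -251/512]  R=[-125/256 -31/64 -15/32 -7/16 -3/8 -1/4 0]  ⇒ -501/1024
G_12 [RBBRRRRRBRBB]  L=[-1 -1/2 -63/128 -251/512 -501/1024]  R=[-125/256 -31/64 -15/32 -7/16 -3/8 -1/4 0]  ⇒ -1001/2048
G_13 [RBBRRRRRBRBBR]  L=[-1 -1/2 -63/128 -251/512 -501/1024]  R=[-1001/2048 -125/256 -31/64 -15/32 -7/16 -3/8 -1/4 0]  ⇒ -2003/4096
G_14 [RBBRRRRRBRBBRR]  L=[-1 -1/2 -63/128 -251/512 -501/1024]  R=[-2003/4096 -1001/2048 -125/256 -31/64 -15/32 -7/16 -3/8 -1/4 0]  ⇒ -4007/8192
G_15 [RBBRRRRRBRBBRRB]  L=[-1 -1/2 -63/128 -251/512 -501/1024 -4007/8192]  R=[-2003/4096 -1001/2048 -125/256 -31/64 -15/32 -7/16 -3/8 -1/4 0]  ⇒ -8013/16384

-8013/16384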